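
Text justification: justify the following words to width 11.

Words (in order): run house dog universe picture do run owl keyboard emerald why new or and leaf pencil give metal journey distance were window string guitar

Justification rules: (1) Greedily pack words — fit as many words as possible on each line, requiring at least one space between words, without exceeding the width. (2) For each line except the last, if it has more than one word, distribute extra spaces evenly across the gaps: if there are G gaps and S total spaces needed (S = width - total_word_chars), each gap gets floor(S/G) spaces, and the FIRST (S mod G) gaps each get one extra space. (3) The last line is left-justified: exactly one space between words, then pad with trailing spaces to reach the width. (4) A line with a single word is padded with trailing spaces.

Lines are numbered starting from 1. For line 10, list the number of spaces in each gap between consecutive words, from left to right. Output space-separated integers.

Line 1: ['run', 'house'] (min_width=9, slack=2)
Line 2: ['dog'] (min_width=3, slack=8)
Line 3: ['universe'] (min_width=8, slack=3)
Line 4: ['picture', 'do'] (min_width=10, slack=1)
Line 5: ['run', 'owl'] (min_width=7, slack=4)
Line 6: ['keyboard'] (min_width=8, slack=3)
Line 7: ['emerald', 'why'] (min_width=11, slack=0)
Line 8: ['new', 'or', 'and'] (min_width=10, slack=1)
Line 9: ['leaf', 'pencil'] (min_width=11, slack=0)
Line 10: ['give', 'metal'] (min_width=10, slack=1)
Line 11: ['journey'] (min_width=7, slack=4)
Line 12: ['distance'] (min_width=8, slack=3)
Line 13: ['were', 'window'] (min_width=11, slack=0)
Line 14: ['string'] (min_width=6, slack=5)
Line 15: ['guitar'] (min_width=6, slack=5)

Answer: 2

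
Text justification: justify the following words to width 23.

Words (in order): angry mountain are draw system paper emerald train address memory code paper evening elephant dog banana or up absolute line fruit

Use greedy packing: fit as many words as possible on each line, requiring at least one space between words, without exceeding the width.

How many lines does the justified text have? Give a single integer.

Line 1: ['angry', 'mountain', 'are', 'draw'] (min_width=23, slack=0)
Line 2: ['system', 'paper', 'emerald'] (min_width=20, slack=3)
Line 3: ['train', 'address', 'memory'] (min_width=20, slack=3)
Line 4: ['code', 'paper', 'evening'] (min_width=18, slack=5)
Line 5: ['elephant', 'dog', 'banana', 'or'] (min_width=22, slack=1)
Line 6: ['up', 'absolute', 'line', 'fruit'] (min_width=22, slack=1)
Total lines: 6

Answer: 6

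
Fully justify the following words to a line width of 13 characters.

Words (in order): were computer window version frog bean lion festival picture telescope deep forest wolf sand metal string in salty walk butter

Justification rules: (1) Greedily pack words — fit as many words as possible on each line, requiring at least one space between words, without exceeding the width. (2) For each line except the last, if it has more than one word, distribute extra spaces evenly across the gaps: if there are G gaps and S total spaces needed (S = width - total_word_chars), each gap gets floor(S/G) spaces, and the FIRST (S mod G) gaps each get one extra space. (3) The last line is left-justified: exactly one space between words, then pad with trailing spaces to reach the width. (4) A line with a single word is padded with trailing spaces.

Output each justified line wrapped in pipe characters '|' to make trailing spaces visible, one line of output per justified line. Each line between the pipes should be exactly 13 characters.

Line 1: ['were', 'computer'] (min_width=13, slack=0)
Line 2: ['window'] (min_width=6, slack=7)
Line 3: ['version', 'frog'] (min_width=12, slack=1)
Line 4: ['bean', 'lion'] (min_width=9, slack=4)
Line 5: ['festival'] (min_width=8, slack=5)
Line 6: ['picture'] (min_width=7, slack=6)
Line 7: ['telescope'] (min_width=9, slack=4)
Line 8: ['deep', 'forest'] (min_width=11, slack=2)
Line 9: ['wolf', 'sand'] (min_width=9, slack=4)
Line 10: ['metal', 'string'] (min_width=12, slack=1)
Line 11: ['in', 'salty', 'walk'] (min_width=13, slack=0)
Line 12: ['butter'] (min_width=6, slack=7)

Answer: |were computer|
|window       |
|version  frog|
|bean     lion|
|festival     |
|picture      |
|telescope    |
|deep   forest|
|wolf     sand|
|metal  string|
|in salty walk|
|butter       |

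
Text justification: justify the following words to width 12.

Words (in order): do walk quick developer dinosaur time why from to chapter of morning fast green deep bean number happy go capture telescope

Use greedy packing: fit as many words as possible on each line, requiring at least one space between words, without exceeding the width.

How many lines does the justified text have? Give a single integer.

Answer: 13

Derivation:
Line 1: ['do', 'walk'] (min_width=7, slack=5)
Line 2: ['quick'] (min_width=5, slack=7)
Line 3: ['developer'] (min_width=9, slack=3)
Line 4: ['dinosaur'] (min_width=8, slack=4)
Line 5: ['time', 'why'] (min_width=8, slack=4)
Line 6: ['from', 'to'] (min_width=7, slack=5)
Line 7: ['chapter', 'of'] (min_width=10, slack=2)
Line 8: ['morning', 'fast'] (min_width=12, slack=0)
Line 9: ['green', 'deep'] (min_width=10, slack=2)
Line 10: ['bean', 'number'] (min_width=11, slack=1)
Line 11: ['happy', 'go'] (min_width=8, slack=4)
Line 12: ['capture'] (min_width=7, slack=5)
Line 13: ['telescope'] (min_width=9, slack=3)
Total lines: 13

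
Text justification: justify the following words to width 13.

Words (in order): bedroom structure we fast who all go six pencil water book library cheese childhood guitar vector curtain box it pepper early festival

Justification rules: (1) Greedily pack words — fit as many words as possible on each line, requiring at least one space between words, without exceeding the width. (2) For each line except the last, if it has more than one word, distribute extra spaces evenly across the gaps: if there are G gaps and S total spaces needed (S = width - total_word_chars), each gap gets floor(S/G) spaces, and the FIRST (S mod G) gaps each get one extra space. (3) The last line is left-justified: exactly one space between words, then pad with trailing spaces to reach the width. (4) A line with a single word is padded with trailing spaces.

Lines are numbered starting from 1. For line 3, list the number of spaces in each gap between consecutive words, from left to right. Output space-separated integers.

Answer: 2 1

Derivation:
Line 1: ['bedroom'] (min_width=7, slack=6)
Line 2: ['structure', 'we'] (min_width=12, slack=1)
Line 3: ['fast', 'who', 'all'] (min_width=12, slack=1)
Line 4: ['go', 'six', 'pencil'] (min_width=13, slack=0)
Line 5: ['water', 'book'] (min_width=10, slack=3)
Line 6: ['library'] (min_width=7, slack=6)
Line 7: ['cheese'] (min_width=6, slack=7)
Line 8: ['childhood'] (min_width=9, slack=4)
Line 9: ['guitar', 'vector'] (min_width=13, slack=0)
Line 10: ['curtain', 'box'] (min_width=11, slack=2)
Line 11: ['it', 'pepper'] (min_width=9, slack=4)
Line 12: ['early'] (min_width=5, slack=8)
Line 13: ['festival'] (min_width=8, slack=5)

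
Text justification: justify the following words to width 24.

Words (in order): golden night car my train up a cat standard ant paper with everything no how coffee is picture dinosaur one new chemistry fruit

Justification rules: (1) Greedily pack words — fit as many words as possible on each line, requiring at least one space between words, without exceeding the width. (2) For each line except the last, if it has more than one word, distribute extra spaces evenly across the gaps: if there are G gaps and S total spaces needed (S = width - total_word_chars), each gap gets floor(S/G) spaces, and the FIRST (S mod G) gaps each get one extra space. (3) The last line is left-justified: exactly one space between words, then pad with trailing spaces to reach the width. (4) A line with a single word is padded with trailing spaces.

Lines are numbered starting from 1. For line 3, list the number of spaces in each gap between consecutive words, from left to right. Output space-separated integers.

Line 1: ['golden', 'night', 'car', 'my'] (min_width=19, slack=5)
Line 2: ['train', 'up', 'a', 'cat', 'standard'] (min_width=23, slack=1)
Line 3: ['ant', 'paper', 'with'] (min_width=14, slack=10)
Line 4: ['everything', 'no', 'how', 'coffee'] (min_width=24, slack=0)
Line 5: ['is', 'picture', 'dinosaur', 'one'] (min_width=23, slack=1)
Line 6: ['new', 'chemistry', 'fruit'] (min_width=19, slack=5)

Answer: 6 6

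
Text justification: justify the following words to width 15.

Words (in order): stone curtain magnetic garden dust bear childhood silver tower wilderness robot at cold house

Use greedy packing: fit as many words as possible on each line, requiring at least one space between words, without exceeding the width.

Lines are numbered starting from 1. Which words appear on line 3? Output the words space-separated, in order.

Line 1: ['stone', 'curtain'] (min_width=13, slack=2)
Line 2: ['magnetic', 'garden'] (min_width=15, slack=0)
Line 3: ['dust', 'bear'] (min_width=9, slack=6)
Line 4: ['childhood'] (min_width=9, slack=6)
Line 5: ['silver', 'tower'] (min_width=12, slack=3)
Line 6: ['wilderness'] (min_width=10, slack=5)
Line 7: ['robot', 'at', 'cold'] (min_width=13, slack=2)
Line 8: ['house'] (min_width=5, slack=10)

Answer: dust bear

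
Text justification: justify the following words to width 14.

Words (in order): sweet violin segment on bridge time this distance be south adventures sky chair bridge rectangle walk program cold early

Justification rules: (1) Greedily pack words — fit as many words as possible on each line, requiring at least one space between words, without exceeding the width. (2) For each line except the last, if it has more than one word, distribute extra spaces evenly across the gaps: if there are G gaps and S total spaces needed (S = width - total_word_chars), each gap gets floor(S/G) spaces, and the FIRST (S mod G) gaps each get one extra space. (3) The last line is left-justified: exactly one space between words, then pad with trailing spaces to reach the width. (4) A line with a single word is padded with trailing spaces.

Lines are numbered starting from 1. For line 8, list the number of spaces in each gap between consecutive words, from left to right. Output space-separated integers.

Line 1: ['sweet', 'violin'] (min_width=12, slack=2)
Line 2: ['segment', 'on'] (min_width=10, slack=4)
Line 3: ['bridge', 'time'] (min_width=11, slack=3)
Line 4: ['this', 'distance'] (min_width=13, slack=1)
Line 5: ['be', 'south'] (min_width=8, slack=6)
Line 6: ['adventures', 'sky'] (min_width=14, slack=0)
Line 7: ['chair', 'bridge'] (min_width=12, slack=2)
Line 8: ['rectangle', 'walk'] (min_width=14, slack=0)
Line 9: ['program', 'cold'] (min_width=12, slack=2)
Line 10: ['early'] (min_width=5, slack=9)

Answer: 1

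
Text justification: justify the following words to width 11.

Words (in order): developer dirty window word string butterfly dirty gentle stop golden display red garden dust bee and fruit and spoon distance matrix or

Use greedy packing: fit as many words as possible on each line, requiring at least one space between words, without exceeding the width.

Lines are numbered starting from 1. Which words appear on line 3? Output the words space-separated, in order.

Line 1: ['developer'] (min_width=9, slack=2)
Line 2: ['dirty'] (min_width=5, slack=6)
Line 3: ['window', 'word'] (min_width=11, slack=0)
Line 4: ['string'] (min_width=6, slack=5)
Line 5: ['butterfly'] (min_width=9, slack=2)
Line 6: ['dirty'] (min_width=5, slack=6)
Line 7: ['gentle', 'stop'] (min_width=11, slack=0)
Line 8: ['golden'] (min_width=6, slack=5)
Line 9: ['display', 'red'] (min_width=11, slack=0)
Line 10: ['garden', 'dust'] (min_width=11, slack=0)
Line 11: ['bee', 'and'] (min_width=7, slack=4)
Line 12: ['fruit', 'and'] (min_width=9, slack=2)
Line 13: ['spoon'] (min_width=5, slack=6)
Line 14: ['distance'] (min_width=8, slack=3)
Line 15: ['matrix', 'or'] (min_width=9, slack=2)

Answer: window word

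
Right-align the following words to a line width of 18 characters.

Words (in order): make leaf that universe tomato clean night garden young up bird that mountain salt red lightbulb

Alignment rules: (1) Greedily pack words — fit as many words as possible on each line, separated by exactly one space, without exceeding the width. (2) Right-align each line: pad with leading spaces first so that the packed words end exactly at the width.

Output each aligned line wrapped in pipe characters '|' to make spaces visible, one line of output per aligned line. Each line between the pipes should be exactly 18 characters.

Answer: |    make leaf that|
|   universe tomato|
|clean night garden|
|young up bird that|
| mountain salt red|
|         lightbulb|

Derivation:
Line 1: ['make', 'leaf', 'that'] (min_width=14, slack=4)
Line 2: ['universe', 'tomato'] (min_width=15, slack=3)
Line 3: ['clean', 'night', 'garden'] (min_width=18, slack=0)
Line 4: ['young', 'up', 'bird', 'that'] (min_width=18, slack=0)
Line 5: ['mountain', 'salt', 'red'] (min_width=17, slack=1)
Line 6: ['lightbulb'] (min_width=9, slack=9)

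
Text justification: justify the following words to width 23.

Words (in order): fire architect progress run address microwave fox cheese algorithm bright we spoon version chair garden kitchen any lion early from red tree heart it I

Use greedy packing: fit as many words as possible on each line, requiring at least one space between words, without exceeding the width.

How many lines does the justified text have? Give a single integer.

Answer: 7

Derivation:
Line 1: ['fire', 'architect', 'progress'] (min_width=23, slack=0)
Line 2: ['run', 'address', 'microwave'] (min_width=21, slack=2)
Line 3: ['fox', 'cheese', 'algorithm'] (min_width=20, slack=3)
Line 4: ['bright', 'we', 'spoon', 'version'] (min_width=23, slack=0)
Line 5: ['chair', 'garden', 'kitchen'] (min_width=20, slack=3)
Line 6: ['any', 'lion', 'early', 'from', 'red'] (min_width=23, slack=0)
Line 7: ['tree', 'heart', 'it', 'I'] (min_width=15, slack=8)
Total lines: 7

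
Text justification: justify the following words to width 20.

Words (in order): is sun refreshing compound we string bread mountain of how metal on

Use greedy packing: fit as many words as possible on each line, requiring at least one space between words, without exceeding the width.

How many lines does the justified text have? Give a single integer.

Answer: 4

Derivation:
Line 1: ['is', 'sun', 'refreshing'] (min_width=17, slack=3)
Line 2: ['compound', 'we', 'string'] (min_width=18, slack=2)
Line 3: ['bread', 'mountain', 'of'] (min_width=17, slack=3)
Line 4: ['how', 'metal', 'on'] (min_width=12, slack=8)
Total lines: 4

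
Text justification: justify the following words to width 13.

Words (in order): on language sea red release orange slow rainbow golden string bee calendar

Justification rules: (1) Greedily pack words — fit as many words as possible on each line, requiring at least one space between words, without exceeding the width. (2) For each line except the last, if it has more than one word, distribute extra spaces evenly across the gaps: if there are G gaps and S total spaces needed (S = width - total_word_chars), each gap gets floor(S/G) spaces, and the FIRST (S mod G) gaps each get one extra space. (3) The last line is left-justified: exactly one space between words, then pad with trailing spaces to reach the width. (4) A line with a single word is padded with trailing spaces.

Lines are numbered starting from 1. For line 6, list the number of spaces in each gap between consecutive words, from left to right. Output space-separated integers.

Answer: 1

Derivation:
Line 1: ['on', 'language'] (min_width=11, slack=2)
Line 2: ['sea', 'red'] (min_width=7, slack=6)
Line 3: ['release'] (min_width=7, slack=6)
Line 4: ['orange', 'slow'] (min_width=11, slack=2)
Line 5: ['rainbow'] (min_width=7, slack=6)
Line 6: ['golden', 'string'] (min_width=13, slack=0)
Line 7: ['bee', 'calendar'] (min_width=12, slack=1)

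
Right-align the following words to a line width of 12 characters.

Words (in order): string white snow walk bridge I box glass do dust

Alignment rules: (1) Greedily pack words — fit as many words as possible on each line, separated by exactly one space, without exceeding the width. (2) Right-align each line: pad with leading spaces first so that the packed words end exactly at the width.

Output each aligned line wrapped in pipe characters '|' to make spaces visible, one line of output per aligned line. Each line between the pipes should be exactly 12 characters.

Line 1: ['string', 'white'] (min_width=12, slack=0)
Line 2: ['snow', 'walk'] (min_width=9, slack=3)
Line 3: ['bridge', 'I', 'box'] (min_width=12, slack=0)
Line 4: ['glass', 'do'] (min_width=8, slack=4)
Line 5: ['dust'] (min_width=4, slack=8)

Answer: |string white|
|   snow walk|
|bridge I box|
|    glass do|
|        dust|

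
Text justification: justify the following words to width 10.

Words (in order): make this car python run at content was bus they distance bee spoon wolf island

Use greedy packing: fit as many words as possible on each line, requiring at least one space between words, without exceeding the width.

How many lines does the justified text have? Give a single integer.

Answer: 10

Derivation:
Line 1: ['make', 'this'] (min_width=9, slack=1)
Line 2: ['car', 'python'] (min_width=10, slack=0)
Line 3: ['run', 'at'] (min_width=6, slack=4)
Line 4: ['content'] (min_width=7, slack=3)
Line 5: ['was', 'bus'] (min_width=7, slack=3)
Line 6: ['they'] (min_width=4, slack=6)
Line 7: ['distance'] (min_width=8, slack=2)
Line 8: ['bee', 'spoon'] (min_width=9, slack=1)
Line 9: ['wolf'] (min_width=4, slack=6)
Line 10: ['island'] (min_width=6, slack=4)
Total lines: 10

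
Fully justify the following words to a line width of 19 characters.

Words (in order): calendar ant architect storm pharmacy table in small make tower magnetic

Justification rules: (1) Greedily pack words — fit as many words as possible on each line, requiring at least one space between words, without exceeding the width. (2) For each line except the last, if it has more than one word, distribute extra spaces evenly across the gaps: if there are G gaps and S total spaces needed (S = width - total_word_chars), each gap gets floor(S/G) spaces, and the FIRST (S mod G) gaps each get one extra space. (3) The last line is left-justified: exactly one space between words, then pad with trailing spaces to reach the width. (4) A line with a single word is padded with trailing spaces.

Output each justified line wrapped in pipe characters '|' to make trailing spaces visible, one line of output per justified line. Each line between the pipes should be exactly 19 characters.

Answer: |calendar        ant|
|architect     storm|
|pharmacy  table  in|
|small   make  tower|
|magnetic           |

Derivation:
Line 1: ['calendar', 'ant'] (min_width=12, slack=7)
Line 2: ['architect', 'storm'] (min_width=15, slack=4)
Line 3: ['pharmacy', 'table', 'in'] (min_width=17, slack=2)
Line 4: ['small', 'make', 'tower'] (min_width=16, slack=3)
Line 5: ['magnetic'] (min_width=8, slack=11)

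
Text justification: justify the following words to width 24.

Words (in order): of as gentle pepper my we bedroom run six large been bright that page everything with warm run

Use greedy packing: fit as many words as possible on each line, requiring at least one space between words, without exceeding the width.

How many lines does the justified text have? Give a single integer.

Line 1: ['of', 'as', 'gentle', 'pepper', 'my'] (min_width=22, slack=2)
Line 2: ['we', 'bedroom', 'run', 'six', 'large'] (min_width=24, slack=0)
Line 3: ['been', 'bright', 'that', 'page'] (min_width=21, slack=3)
Line 4: ['everything', 'with', 'warm', 'run'] (min_width=24, slack=0)
Total lines: 4

Answer: 4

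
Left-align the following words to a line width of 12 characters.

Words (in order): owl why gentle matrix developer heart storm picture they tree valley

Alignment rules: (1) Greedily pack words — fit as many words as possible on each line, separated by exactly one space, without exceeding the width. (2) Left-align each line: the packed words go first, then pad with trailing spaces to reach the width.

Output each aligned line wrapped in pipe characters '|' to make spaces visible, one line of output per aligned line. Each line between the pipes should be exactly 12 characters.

Line 1: ['owl', 'why'] (min_width=7, slack=5)
Line 2: ['gentle'] (min_width=6, slack=6)
Line 3: ['matrix'] (min_width=6, slack=6)
Line 4: ['developer'] (min_width=9, slack=3)
Line 5: ['heart', 'storm'] (min_width=11, slack=1)
Line 6: ['picture', 'they'] (min_width=12, slack=0)
Line 7: ['tree', 'valley'] (min_width=11, slack=1)

Answer: |owl why     |
|gentle      |
|matrix      |
|developer   |
|heart storm |
|picture they|
|tree valley |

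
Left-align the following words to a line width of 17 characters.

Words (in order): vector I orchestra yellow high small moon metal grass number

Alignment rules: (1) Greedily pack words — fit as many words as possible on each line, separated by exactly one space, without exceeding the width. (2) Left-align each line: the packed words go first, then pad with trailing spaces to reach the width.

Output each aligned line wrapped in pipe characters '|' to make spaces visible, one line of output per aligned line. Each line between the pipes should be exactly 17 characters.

Line 1: ['vector', 'I'] (min_width=8, slack=9)
Line 2: ['orchestra', 'yellow'] (min_width=16, slack=1)
Line 3: ['high', 'small', 'moon'] (min_width=15, slack=2)
Line 4: ['metal', 'grass'] (min_width=11, slack=6)
Line 5: ['number'] (min_width=6, slack=11)

Answer: |vector I         |
|orchestra yellow |
|high small moon  |
|metal grass      |
|number           |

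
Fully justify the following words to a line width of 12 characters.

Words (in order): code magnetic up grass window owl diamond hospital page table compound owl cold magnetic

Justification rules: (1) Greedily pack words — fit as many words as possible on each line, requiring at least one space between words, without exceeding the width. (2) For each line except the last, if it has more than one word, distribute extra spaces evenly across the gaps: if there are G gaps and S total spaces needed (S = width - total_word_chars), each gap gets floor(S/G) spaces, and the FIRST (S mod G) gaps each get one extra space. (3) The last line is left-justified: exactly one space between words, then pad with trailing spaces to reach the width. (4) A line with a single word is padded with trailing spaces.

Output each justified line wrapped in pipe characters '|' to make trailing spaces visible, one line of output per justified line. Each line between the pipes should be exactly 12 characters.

Answer: |code        |
|magnetic  up|
|grass window|
|owl  diamond|
|hospital    |
|page   table|
|compound owl|
|cold        |
|magnetic    |

Derivation:
Line 1: ['code'] (min_width=4, slack=8)
Line 2: ['magnetic', 'up'] (min_width=11, slack=1)
Line 3: ['grass', 'window'] (min_width=12, slack=0)
Line 4: ['owl', 'diamond'] (min_width=11, slack=1)
Line 5: ['hospital'] (min_width=8, slack=4)
Line 6: ['page', 'table'] (min_width=10, slack=2)
Line 7: ['compound', 'owl'] (min_width=12, slack=0)
Line 8: ['cold'] (min_width=4, slack=8)
Line 9: ['magnetic'] (min_width=8, slack=4)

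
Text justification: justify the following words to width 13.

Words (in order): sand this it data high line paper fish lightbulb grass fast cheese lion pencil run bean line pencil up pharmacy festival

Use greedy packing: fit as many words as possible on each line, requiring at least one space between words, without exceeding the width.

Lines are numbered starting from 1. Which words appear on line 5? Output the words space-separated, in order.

Line 1: ['sand', 'this', 'it'] (min_width=12, slack=1)
Line 2: ['data', 'high'] (min_width=9, slack=4)
Line 3: ['line', 'paper'] (min_width=10, slack=3)
Line 4: ['fish'] (min_width=4, slack=9)
Line 5: ['lightbulb'] (min_width=9, slack=4)
Line 6: ['grass', 'fast'] (min_width=10, slack=3)
Line 7: ['cheese', 'lion'] (min_width=11, slack=2)
Line 8: ['pencil', 'run'] (min_width=10, slack=3)
Line 9: ['bean', 'line'] (min_width=9, slack=4)
Line 10: ['pencil', 'up'] (min_width=9, slack=4)
Line 11: ['pharmacy'] (min_width=8, slack=5)
Line 12: ['festival'] (min_width=8, slack=5)

Answer: lightbulb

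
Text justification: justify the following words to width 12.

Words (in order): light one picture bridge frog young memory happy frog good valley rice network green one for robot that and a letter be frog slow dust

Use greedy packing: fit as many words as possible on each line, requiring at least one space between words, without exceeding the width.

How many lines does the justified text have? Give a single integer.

Answer: 13

Derivation:
Line 1: ['light', 'one'] (min_width=9, slack=3)
Line 2: ['picture'] (min_width=7, slack=5)
Line 3: ['bridge', 'frog'] (min_width=11, slack=1)
Line 4: ['young', 'memory'] (min_width=12, slack=0)
Line 5: ['happy', 'frog'] (min_width=10, slack=2)
Line 6: ['good', 'valley'] (min_width=11, slack=1)
Line 7: ['rice', 'network'] (min_width=12, slack=0)
Line 8: ['green', 'one'] (min_width=9, slack=3)
Line 9: ['for', 'robot'] (min_width=9, slack=3)
Line 10: ['that', 'and', 'a'] (min_width=10, slack=2)
Line 11: ['letter', 'be'] (min_width=9, slack=3)
Line 12: ['frog', 'slow'] (min_width=9, slack=3)
Line 13: ['dust'] (min_width=4, slack=8)
Total lines: 13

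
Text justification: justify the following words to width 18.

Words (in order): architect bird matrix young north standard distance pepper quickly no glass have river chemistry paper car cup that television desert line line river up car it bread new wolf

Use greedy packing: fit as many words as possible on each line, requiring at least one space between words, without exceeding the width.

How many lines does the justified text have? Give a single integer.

Line 1: ['architect', 'bird'] (min_width=14, slack=4)
Line 2: ['matrix', 'young', 'north'] (min_width=18, slack=0)
Line 3: ['standard', 'distance'] (min_width=17, slack=1)
Line 4: ['pepper', 'quickly', 'no'] (min_width=17, slack=1)
Line 5: ['glass', 'have', 'river'] (min_width=16, slack=2)
Line 6: ['chemistry', 'paper'] (min_width=15, slack=3)
Line 7: ['car', 'cup', 'that'] (min_width=12, slack=6)
Line 8: ['television', 'desert'] (min_width=17, slack=1)
Line 9: ['line', 'line', 'river', 'up'] (min_width=18, slack=0)
Line 10: ['car', 'it', 'bread', 'new'] (min_width=16, slack=2)
Line 11: ['wolf'] (min_width=4, slack=14)
Total lines: 11

Answer: 11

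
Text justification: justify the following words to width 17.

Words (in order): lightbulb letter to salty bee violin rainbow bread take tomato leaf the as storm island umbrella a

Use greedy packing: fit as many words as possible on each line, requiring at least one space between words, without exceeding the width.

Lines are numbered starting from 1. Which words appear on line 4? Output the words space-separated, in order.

Answer: bread take tomato

Derivation:
Line 1: ['lightbulb', 'letter'] (min_width=16, slack=1)
Line 2: ['to', 'salty', 'bee'] (min_width=12, slack=5)
Line 3: ['violin', 'rainbow'] (min_width=14, slack=3)
Line 4: ['bread', 'take', 'tomato'] (min_width=17, slack=0)
Line 5: ['leaf', 'the', 'as', 'storm'] (min_width=17, slack=0)
Line 6: ['island', 'umbrella', 'a'] (min_width=17, slack=0)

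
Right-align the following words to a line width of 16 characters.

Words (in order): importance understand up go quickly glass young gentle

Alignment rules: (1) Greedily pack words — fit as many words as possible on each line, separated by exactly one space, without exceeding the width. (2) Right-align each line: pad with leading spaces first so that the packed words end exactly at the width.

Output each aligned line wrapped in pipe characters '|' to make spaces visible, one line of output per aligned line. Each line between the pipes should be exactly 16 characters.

Answer: |      importance|
|understand up go|
|   quickly glass|
|    young gentle|

Derivation:
Line 1: ['importance'] (min_width=10, slack=6)
Line 2: ['understand', 'up', 'go'] (min_width=16, slack=0)
Line 3: ['quickly', 'glass'] (min_width=13, slack=3)
Line 4: ['young', 'gentle'] (min_width=12, slack=4)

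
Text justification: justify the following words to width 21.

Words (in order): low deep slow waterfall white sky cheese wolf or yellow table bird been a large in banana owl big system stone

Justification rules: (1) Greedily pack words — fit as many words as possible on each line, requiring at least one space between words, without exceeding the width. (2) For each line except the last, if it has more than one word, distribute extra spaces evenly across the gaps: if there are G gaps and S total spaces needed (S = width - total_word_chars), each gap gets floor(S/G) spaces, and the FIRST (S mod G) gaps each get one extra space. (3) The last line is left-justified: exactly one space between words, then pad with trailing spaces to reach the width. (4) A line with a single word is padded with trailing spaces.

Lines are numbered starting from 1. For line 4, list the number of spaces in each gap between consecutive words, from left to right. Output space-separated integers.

Answer: 3 2 2

Derivation:
Line 1: ['low', 'deep', 'slow'] (min_width=13, slack=8)
Line 2: ['waterfall', 'white', 'sky'] (min_width=19, slack=2)
Line 3: ['cheese', 'wolf', 'or', 'yellow'] (min_width=21, slack=0)
Line 4: ['table', 'bird', 'been', 'a'] (min_width=17, slack=4)
Line 5: ['large', 'in', 'banana', 'owl'] (min_width=19, slack=2)
Line 6: ['big', 'system', 'stone'] (min_width=16, slack=5)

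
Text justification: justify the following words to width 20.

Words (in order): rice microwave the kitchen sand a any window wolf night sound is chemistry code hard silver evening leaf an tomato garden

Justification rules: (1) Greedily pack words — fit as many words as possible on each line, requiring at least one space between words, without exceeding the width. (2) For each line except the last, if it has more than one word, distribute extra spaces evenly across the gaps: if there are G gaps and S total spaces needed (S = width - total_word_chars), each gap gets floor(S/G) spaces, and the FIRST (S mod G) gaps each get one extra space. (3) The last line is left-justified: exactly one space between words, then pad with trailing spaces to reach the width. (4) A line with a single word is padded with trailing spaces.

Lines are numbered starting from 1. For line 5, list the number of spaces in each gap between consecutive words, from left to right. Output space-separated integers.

Line 1: ['rice', 'microwave', 'the'] (min_width=18, slack=2)
Line 2: ['kitchen', 'sand', 'a', 'any'] (min_width=18, slack=2)
Line 3: ['window', 'wolf', 'night'] (min_width=17, slack=3)
Line 4: ['sound', 'is', 'chemistry'] (min_width=18, slack=2)
Line 5: ['code', 'hard', 'silver'] (min_width=16, slack=4)
Line 6: ['evening', 'leaf', 'an'] (min_width=15, slack=5)
Line 7: ['tomato', 'garden'] (min_width=13, slack=7)

Answer: 3 3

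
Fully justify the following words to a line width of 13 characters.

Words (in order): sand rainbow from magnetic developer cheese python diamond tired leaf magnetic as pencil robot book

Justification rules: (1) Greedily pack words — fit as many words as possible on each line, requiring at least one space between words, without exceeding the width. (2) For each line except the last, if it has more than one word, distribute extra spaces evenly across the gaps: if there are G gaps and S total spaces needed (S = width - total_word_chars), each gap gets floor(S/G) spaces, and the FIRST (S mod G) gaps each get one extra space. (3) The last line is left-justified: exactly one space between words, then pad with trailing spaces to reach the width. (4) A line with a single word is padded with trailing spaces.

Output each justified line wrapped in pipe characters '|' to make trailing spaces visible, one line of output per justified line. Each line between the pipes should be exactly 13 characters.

Line 1: ['sand', 'rainbow'] (min_width=12, slack=1)
Line 2: ['from', 'magnetic'] (min_width=13, slack=0)
Line 3: ['developer'] (min_width=9, slack=4)
Line 4: ['cheese', 'python'] (min_width=13, slack=0)
Line 5: ['diamond', 'tired'] (min_width=13, slack=0)
Line 6: ['leaf', 'magnetic'] (min_width=13, slack=0)
Line 7: ['as', 'pencil'] (min_width=9, slack=4)
Line 8: ['robot', 'book'] (min_width=10, slack=3)

Answer: |sand  rainbow|
|from magnetic|
|developer    |
|cheese python|
|diamond tired|
|leaf magnetic|
|as     pencil|
|robot book   |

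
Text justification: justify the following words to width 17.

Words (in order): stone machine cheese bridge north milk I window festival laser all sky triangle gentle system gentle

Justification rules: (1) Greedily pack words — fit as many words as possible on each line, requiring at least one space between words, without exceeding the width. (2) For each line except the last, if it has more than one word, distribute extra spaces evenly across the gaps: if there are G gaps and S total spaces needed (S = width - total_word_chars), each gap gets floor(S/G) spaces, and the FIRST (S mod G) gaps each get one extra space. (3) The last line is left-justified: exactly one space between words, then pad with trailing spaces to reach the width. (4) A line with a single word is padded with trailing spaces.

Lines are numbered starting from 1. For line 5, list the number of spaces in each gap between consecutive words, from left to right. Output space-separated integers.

Answer: 3 3

Derivation:
Line 1: ['stone', 'machine'] (min_width=13, slack=4)
Line 2: ['cheese', 'bridge'] (min_width=13, slack=4)
Line 3: ['north', 'milk', 'I'] (min_width=12, slack=5)
Line 4: ['window', 'festival'] (min_width=15, slack=2)
Line 5: ['laser', 'all', 'sky'] (min_width=13, slack=4)
Line 6: ['triangle', 'gentle'] (min_width=15, slack=2)
Line 7: ['system', 'gentle'] (min_width=13, slack=4)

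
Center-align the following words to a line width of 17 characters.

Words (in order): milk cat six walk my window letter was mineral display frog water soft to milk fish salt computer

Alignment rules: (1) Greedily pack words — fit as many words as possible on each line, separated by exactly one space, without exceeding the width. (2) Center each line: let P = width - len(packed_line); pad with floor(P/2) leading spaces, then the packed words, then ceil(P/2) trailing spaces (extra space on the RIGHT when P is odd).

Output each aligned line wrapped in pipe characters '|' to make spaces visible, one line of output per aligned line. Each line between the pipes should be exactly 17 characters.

Line 1: ['milk', 'cat', 'six', 'walk'] (min_width=17, slack=0)
Line 2: ['my', 'window', 'letter'] (min_width=16, slack=1)
Line 3: ['was', 'mineral'] (min_width=11, slack=6)
Line 4: ['display', 'frog'] (min_width=12, slack=5)
Line 5: ['water', 'soft', 'to'] (min_width=13, slack=4)
Line 6: ['milk', 'fish', 'salt'] (min_width=14, slack=3)
Line 7: ['computer'] (min_width=8, slack=9)

Answer: |milk cat six walk|
|my window letter |
|   was mineral   |
|  display frog   |
|  water soft to  |
| milk fish salt  |
|    computer     |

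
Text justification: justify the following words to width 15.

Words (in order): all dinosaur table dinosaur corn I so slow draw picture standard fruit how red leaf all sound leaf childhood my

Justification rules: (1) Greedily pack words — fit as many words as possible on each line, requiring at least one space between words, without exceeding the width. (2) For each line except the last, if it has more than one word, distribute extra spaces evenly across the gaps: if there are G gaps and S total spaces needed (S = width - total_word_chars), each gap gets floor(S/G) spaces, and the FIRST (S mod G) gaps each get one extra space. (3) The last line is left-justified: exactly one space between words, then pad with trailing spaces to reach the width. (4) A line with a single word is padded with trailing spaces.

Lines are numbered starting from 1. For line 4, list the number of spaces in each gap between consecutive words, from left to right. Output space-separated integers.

Answer: 4

Derivation:
Line 1: ['all', 'dinosaur'] (min_width=12, slack=3)
Line 2: ['table', 'dinosaur'] (min_width=14, slack=1)
Line 3: ['corn', 'I', 'so', 'slow'] (min_width=14, slack=1)
Line 4: ['draw', 'picture'] (min_width=12, slack=3)
Line 5: ['standard', 'fruit'] (min_width=14, slack=1)
Line 6: ['how', 'red', 'leaf'] (min_width=12, slack=3)
Line 7: ['all', 'sound', 'leaf'] (min_width=14, slack=1)
Line 8: ['childhood', 'my'] (min_width=12, slack=3)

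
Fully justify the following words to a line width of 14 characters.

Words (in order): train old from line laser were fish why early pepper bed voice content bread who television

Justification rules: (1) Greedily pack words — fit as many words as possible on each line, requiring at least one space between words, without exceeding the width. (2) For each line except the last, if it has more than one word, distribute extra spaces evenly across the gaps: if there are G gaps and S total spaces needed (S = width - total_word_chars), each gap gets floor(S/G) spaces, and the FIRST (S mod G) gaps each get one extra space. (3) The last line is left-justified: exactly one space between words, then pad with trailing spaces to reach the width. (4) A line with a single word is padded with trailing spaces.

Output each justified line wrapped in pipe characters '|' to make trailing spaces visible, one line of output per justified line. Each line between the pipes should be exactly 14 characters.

Answer: |train old from|
|line     laser|
|were  fish why|
|early   pepper|
|bed      voice|
|content  bread|
|who television|

Derivation:
Line 1: ['train', 'old', 'from'] (min_width=14, slack=0)
Line 2: ['line', 'laser'] (min_width=10, slack=4)
Line 3: ['were', 'fish', 'why'] (min_width=13, slack=1)
Line 4: ['early', 'pepper'] (min_width=12, slack=2)
Line 5: ['bed', 'voice'] (min_width=9, slack=5)
Line 6: ['content', 'bread'] (min_width=13, slack=1)
Line 7: ['who', 'television'] (min_width=14, slack=0)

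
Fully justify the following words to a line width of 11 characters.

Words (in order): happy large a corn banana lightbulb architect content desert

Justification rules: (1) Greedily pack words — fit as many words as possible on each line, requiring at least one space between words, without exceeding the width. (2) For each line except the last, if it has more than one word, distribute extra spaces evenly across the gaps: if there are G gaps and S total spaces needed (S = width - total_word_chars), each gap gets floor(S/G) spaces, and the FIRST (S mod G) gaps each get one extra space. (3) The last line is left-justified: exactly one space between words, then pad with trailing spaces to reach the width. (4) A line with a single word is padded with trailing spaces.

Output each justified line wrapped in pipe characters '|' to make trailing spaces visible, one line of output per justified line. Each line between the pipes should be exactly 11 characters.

Line 1: ['happy', 'large'] (min_width=11, slack=0)
Line 2: ['a', 'corn'] (min_width=6, slack=5)
Line 3: ['banana'] (min_width=6, slack=5)
Line 4: ['lightbulb'] (min_width=9, slack=2)
Line 5: ['architect'] (min_width=9, slack=2)
Line 6: ['content'] (min_width=7, slack=4)
Line 7: ['desert'] (min_width=6, slack=5)

Answer: |happy large|
|a      corn|
|banana     |
|lightbulb  |
|architect  |
|content    |
|desert     |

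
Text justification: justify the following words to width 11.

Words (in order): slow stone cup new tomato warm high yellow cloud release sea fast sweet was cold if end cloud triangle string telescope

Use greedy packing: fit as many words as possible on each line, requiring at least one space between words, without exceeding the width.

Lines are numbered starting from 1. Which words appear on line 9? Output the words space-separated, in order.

Line 1: ['slow', 'stone'] (min_width=10, slack=1)
Line 2: ['cup', 'new'] (min_width=7, slack=4)
Line 3: ['tomato', 'warm'] (min_width=11, slack=0)
Line 4: ['high', 'yellow'] (min_width=11, slack=0)
Line 5: ['cloud'] (min_width=5, slack=6)
Line 6: ['release', 'sea'] (min_width=11, slack=0)
Line 7: ['fast', 'sweet'] (min_width=10, slack=1)
Line 8: ['was', 'cold', 'if'] (min_width=11, slack=0)
Line 9: ['end', 'cloud'] (min_width=9, slack=2)
Line 10: ['triangle'] (min_width=8, slack=3)
Line 11: ['string'] (min_width=6, slack=5)
Line 12: ['telescope'] (min_width=9, slack=2)

Answer: end cloud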